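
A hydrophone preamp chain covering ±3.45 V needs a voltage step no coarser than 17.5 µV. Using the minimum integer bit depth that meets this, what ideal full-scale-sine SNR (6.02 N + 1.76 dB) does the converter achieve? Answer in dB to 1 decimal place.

Full-scale range = 3.45 V − (-3.45 V) = 6.9 V.
6.9 V / 17.5 µV = 394300. Since 2^18 = 262144 and 2^19 = 524288, N = 19.
6.02(19) + 1.76 = 116.14 dB.

116.1 dB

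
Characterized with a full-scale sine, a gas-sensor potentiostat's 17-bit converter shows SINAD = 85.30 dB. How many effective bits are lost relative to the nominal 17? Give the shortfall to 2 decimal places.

3.12 bits

Effective bits = (85.30 − 1.76)/6.02 = 13.8771.
17 − 13.8771 = 3.12 bits below nominal.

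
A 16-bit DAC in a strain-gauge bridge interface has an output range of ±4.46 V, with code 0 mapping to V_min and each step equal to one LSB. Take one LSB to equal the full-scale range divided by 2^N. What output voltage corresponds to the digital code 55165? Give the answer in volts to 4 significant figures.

3.048 V

The full-scale span is 4.46 − (-4.46) = 8.92 V. LSB = 8.92 V / 2^16.
V_out = -4.46 + 55165 × (8.92/65536) V
      = -4.46 + 7.50842 = 3.04842 V.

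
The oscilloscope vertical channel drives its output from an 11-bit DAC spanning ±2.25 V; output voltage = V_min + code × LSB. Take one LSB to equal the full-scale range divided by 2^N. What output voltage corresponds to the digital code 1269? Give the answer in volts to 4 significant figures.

0.5383 V

Range = 2.25 − (-2.25) = 4.5 V. LSB = 4.5 V / 2^11.
Output = V_min + (1269/2048) × range = -2.25 + 0.619629 × 4.5 V
      = -2.25 + 2.78833 = 0.538330 V.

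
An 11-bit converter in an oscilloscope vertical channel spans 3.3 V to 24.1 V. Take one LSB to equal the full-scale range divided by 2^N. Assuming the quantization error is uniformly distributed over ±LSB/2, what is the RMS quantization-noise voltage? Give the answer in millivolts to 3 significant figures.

2.93 mV

The full-scale span is 24.1 − (3.3) = 20.8 V.
LSB = 20.8 V ÷ 2^11 = 20.8/2048 V = 10.156 mV.
RMS of a uniform error over width LSB is LSB/√12 = 2.93 mV.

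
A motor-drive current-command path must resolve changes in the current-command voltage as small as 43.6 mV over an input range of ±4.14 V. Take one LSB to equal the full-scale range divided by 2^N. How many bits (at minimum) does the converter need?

8 bits

Span: 4.14 V − (-4.14 V) = 8.28 V.
8.28 V / 43.6 mV = 189.9. Since 2^7 = 128 and 2^8 = 256, N = 8.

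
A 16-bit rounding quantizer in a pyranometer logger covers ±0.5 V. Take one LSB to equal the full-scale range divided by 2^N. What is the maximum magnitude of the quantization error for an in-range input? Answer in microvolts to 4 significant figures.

7.629 µV

Full-scale range = 0.5 V − (-0.5 V) = 1 V.
LSB = 1 V / 2^16 = 15.2588 µV.
|e|_max = LSB/2 = 7.629 µV.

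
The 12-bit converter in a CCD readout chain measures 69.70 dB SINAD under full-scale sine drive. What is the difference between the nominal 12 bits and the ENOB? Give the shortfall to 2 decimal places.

ENOB = (SINAD − 1.76)/6.02 = (69.70 − 1.76)/6.02 = 11.2857 bits.
Shortfall = 12 − 11.2857 = 0.7143 bits.

0.71 bits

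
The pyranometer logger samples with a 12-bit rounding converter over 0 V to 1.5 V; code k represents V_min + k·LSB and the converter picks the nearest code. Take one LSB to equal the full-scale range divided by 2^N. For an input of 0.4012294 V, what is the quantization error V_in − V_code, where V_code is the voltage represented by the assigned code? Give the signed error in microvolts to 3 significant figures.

Range is 1.5 V. LSB = 1.5 V / 2^12 ≈ 366.2 µV.
(V_in − V_min)/LSB = (0.4012294 − (0)) × 4096/1.5 = 1095.6237 → nearest code k = 1096.
Reconstructed level: 0 + 1096 × 1.5/4096 V = 0.4013671875 V.
V_in − V_code = 0.4012294 − (0.4013671875) = −138 µV.

−138 µV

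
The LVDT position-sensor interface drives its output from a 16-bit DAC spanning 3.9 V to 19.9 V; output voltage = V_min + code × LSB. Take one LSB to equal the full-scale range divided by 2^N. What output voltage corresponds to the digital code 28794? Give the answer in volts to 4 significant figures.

Full-scale range = 19.9 V − (3.9 V) = 16 V. LSB = 16 V / 2^16.
Output = V_min + (28794/65536) × range = 3.9 + 0.439362 × 16 V
      = 3.9 + 7.02979 = 10.9298 V.

10.93 V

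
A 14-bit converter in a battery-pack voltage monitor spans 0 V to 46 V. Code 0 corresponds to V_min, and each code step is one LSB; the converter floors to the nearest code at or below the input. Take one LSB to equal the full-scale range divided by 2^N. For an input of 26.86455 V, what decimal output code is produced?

Full-scale range = 46 V. LSB = 46 V / 2^14 ≈ 2.808 mV.
V_in − V_min = 26.86455 − (0) = 26.86455 V.
Divide by LSB: 26.86455 × 16384/46 = 9568.4519.
Truncating gives code 9568.

9568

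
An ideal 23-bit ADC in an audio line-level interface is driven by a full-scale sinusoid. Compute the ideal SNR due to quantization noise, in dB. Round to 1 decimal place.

6.02(23) + 1.76 = 138.46 + 1.76 = 140.22 dB.

140.2 dB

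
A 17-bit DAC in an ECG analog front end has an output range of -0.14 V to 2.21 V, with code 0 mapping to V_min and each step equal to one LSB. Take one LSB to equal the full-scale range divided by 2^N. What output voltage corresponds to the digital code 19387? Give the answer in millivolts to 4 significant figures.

Full-scale range = 2.21 V − (-0.14 V) = 2.35 V. LSB = 2.35 V / 2^17.
Output = V_min + (19387/131072) × range = -0.14 + 0.147911 × 2.35 V
      = -0.14 + 0.347591 = 0.207591 V.

207.6 mV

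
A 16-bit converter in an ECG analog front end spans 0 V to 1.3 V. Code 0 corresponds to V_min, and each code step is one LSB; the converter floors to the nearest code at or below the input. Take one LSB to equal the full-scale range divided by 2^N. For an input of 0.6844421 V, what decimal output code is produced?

34504

V_FS = 1.3 V. LSB = 1.3 V / 2^16 ≈ 19.84 µV.
(V_in − V_min) × 2^16/range = (0.6844421 − (0)) × 65536/1.3 = 34504.306.
Floor → code = 34504.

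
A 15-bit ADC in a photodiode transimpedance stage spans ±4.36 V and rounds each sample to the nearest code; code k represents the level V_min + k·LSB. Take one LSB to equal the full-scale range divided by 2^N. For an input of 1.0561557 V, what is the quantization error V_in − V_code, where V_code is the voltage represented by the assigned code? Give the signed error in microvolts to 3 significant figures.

Range = 4.36 − (-4.36) = 8.72 V. LSB = 8.72 V / 2^15 ≈ 266.1 µV.
Position in LSBs: (1.0561557 − (-4.36)) × 32768/8.72 = 20352.8200; rounding gives k = 20353.
V_code = -4.36 + (20353/32768) × 8.72 = 1.0562036133 V.
e = 1.0561557 − (1.0562036133) = −47.9 µV.

−47.9 µV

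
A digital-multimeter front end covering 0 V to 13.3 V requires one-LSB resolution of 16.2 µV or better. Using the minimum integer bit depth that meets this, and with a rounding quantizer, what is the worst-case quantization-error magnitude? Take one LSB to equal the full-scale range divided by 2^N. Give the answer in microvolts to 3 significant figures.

6.34 µV

V_FS = 13.3 V.
Required number of levels: 13.3/16.2 µV = 820990; smallest N with 2^N ≥ that is 20.
One LSB is 13.3 V / 1048576 = 12.684 µV.
Half an LSB is 6.34 µV.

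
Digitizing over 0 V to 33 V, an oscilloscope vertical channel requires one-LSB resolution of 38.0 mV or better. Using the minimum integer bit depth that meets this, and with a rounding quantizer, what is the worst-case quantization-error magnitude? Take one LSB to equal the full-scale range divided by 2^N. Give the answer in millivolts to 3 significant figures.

Full-scale range = 33 V.
Need 2^N ≥ 33 V / 38.0 mV = 868.4 → N_min = 10.
LSB = 33 V ÷ 2^10 = 33/1024 V = 32.227 mV.
|e|_max = LSB/2 = 16.1 mV.

16.1 mV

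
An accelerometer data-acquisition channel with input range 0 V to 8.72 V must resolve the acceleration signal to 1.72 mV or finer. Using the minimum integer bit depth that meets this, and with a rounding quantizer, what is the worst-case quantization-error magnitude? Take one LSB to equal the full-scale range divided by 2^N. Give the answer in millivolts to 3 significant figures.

V_FS = 8.72 V.
Need 2^N ≥ 8.72 V / 1.72 mV = 5070 → N_min = 13.
LSB = 8.72 V / 2^13 = 1.0645 mV.
Half an LSB is 0.532 mV.

0.532 mV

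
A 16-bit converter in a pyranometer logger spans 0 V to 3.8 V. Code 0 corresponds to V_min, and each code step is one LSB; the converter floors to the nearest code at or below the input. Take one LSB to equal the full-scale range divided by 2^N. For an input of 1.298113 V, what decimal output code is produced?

22387

V_FS = 3.8 V. LSB = 3.8 V / 2^16 ≈ 57.98 µV.
code = ⌊(V_in − V_min)/LSB⌋ = ⌊(V_in − V_min) × 2^16 / range⌋
     = ⌊(1.298113 − (0)) × 65536 / 3.8⌋ = ⌊1.298113 × 65536/3.8⌋
     = ⌊22387.667⌋ = 22387.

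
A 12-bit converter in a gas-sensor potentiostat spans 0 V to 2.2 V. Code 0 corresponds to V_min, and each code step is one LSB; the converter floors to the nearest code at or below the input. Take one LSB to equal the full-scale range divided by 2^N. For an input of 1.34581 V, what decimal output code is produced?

2505

Range is 2.2 V. LSB = 2.2 V / 2^12 ≈ 0.5371 mV.
code = ⌊(V_in − V_min)/LSB⌋ = ⌊(V_in − V_min) × 2^12 / range⌋
     = ⌊(1.34581 − (0)) × 4096 / 2.2⌋ = ⌊1.34581 × 4096/2.2⌋
     = ⌊2505.654⌋ = 2505.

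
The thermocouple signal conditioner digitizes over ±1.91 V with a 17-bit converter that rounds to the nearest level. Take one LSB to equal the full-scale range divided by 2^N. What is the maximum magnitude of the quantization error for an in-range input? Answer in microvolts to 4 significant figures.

Range = 1.91 − (-1.91) = 3.82 V.
One LSB is 3.82 V / 131072 = 29.1443 µV.
|e|_max = LSB/2 = 14.57 µV.

14.57 µV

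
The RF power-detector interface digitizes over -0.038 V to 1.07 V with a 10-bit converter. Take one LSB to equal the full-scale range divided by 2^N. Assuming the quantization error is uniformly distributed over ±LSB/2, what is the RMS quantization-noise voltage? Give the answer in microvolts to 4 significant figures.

312.4 µV

The full-scale span is 1.07 − (-0.038) = 1.108 V.
LSB = 1.108 V / 2^10 = 1.08203 mV.
σ_q = LSB/√12 = 1.08203 mV/3.4641 = 312.4 µV.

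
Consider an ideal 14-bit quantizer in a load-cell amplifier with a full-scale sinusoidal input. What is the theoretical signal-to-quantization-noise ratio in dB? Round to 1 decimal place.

86.0 dB

For an ideal N-bit converter with full-scale sine input, SNR = 6.02 N + 1.76 dB. SNR = 6.02 × 14 + 1.76 = 84.28 + 1.76 = 86.04 dB.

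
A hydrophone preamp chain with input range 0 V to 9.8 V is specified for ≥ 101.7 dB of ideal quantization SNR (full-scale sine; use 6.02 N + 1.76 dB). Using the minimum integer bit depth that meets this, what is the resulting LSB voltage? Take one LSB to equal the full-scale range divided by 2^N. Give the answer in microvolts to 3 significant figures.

74.8 µV

Span = 9.8 V.
Required N = ⌈(101.7 − 1.76)/6.02⌉ = ⌈16.601⌉ = 17.
Step size = 9.8/131072 V = 74.8 µV.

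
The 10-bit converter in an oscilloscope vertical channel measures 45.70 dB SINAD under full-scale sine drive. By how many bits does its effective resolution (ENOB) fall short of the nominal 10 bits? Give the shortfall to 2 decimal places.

2.70 bits

N_eff = (45.70 − 1.76)/6.02 = 7.2990 bits.
Shortfall = 10 − 7.2990 = 2.7010 bits.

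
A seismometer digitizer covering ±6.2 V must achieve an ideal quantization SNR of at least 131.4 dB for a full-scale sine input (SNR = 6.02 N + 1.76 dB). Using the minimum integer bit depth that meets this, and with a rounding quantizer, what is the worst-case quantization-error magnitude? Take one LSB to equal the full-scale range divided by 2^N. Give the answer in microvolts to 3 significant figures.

Full-scale range = 6.2 V − (-6.2 V) = 12.4 V.
Required N = ⌈(131.4 − 1.76)/6.02⌉ = ⌈21.535⌉ = 22.
LSB = 12.4 V ÷ 2^22 = 12.4/4194304 V = 2.9564 µV.
|e|_max = LSB/2 = 1.48 µV.

1.48 µV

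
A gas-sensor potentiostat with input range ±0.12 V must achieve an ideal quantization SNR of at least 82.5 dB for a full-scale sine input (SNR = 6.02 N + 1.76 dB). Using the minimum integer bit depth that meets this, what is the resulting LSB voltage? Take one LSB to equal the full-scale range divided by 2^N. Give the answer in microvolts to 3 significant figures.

14.6 µV

The full-scale span is 0.12 − (-0.12) = 0.24 V.
N ≥ (82.5 − 1.76)/6.02 = 13.412 → N_min = 14.
One LSB is 0.24 V / 16384 = 14.6 µV.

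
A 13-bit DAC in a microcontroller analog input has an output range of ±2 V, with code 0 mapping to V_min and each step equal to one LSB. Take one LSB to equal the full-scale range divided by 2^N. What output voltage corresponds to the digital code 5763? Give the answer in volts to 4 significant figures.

0.8140 V

Full-scale range = 2 V − (-2 V) = 4 V. LSB = 4 V / 2^13.
Output = V_min + (5763/8192) × range = -2 + 0.703491 × 4 V
      = -2 + 2.81396 = 0.813965 V.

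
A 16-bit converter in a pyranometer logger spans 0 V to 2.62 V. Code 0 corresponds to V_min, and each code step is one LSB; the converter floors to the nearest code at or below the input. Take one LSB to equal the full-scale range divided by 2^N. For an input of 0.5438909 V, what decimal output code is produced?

Range is 2.62 V. LSB = 2.62 V / 2^16 ≈ 39.98 µV.
(V_in − V_min) × 2^16/range = (0.5438909 − (0)) × 65536/2.62 = 13604.746.
Floor → code = 13604.

13604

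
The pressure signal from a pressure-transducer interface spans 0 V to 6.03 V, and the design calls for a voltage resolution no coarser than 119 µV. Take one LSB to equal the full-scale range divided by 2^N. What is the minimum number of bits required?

Span = 6.03 V.
Need 2^N ≥ 6.03 V / 119 µV = 50670 → N_min = 16.

16 bits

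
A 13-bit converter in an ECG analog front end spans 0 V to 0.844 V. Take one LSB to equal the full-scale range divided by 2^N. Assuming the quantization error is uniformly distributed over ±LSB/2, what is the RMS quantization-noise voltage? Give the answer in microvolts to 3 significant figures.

29.7 µV

V_FS = 0.844 V.
One LSB is 0.844 V / 8192 = 103.03 µV.
V_rms = LSB/√12 = 103.03 µV / √12 = 29.7 µV.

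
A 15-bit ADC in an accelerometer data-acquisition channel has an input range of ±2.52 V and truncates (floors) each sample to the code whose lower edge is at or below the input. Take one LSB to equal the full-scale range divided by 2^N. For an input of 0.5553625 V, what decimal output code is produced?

The full-scale span is 2.52 − (-2.52) = 5.04 V. LSB = 5.04 V / 2^15 ≈ 153.8 µV.
code = ⌊(V_in − V_min)/LSB⌋ = ⌊(V_in − V_min) × 2^15 / range⌋
     = ⌊(0.5553625 − (-2.52)) × 32768 / 5.04⌋ = ⌊3.0753625 × 32768/5.04⌋
     = ⌊19994.738⌋ = 19994.

19994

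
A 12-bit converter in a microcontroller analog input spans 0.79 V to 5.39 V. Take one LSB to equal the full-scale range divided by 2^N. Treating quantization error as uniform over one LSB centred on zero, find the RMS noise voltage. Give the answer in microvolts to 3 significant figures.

324 µV

Span: 5.39 V − (0.79 V) = 4.6 V.
Step size = 4.6/4096 V = 1.1230 mV.
σ_q = LSB/√12 = 1.1230 mV/3.4641 = 324 µV.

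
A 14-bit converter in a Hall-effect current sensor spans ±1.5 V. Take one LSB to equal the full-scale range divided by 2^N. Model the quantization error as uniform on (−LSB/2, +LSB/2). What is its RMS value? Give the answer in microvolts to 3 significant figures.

Range = 1.5 − (-1.5) = 3 V.
Step size = 3/16384 V = 183.11 µV.
V_rms = LSB/√12 = 183.11 µV / √12 = 52.9 µV.

52.9 µV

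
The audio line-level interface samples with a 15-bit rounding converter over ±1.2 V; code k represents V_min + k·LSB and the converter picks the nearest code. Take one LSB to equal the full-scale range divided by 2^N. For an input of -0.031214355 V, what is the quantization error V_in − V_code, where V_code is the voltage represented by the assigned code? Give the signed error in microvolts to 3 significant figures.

−13.2 µV

Full-scale range = 1.2 V − (-1.2 V) = 2.4 V. LSB = 2.4 V / 2^15 ≈ 73.24 µV.
(-0.031214355 − (-1.2)) / LSB = 1.168785645 × 32768/2.4 = 15957.8200. Nearest integer: k = 15958.
Reconstructed level: -1.2 + 15958 × 2.4/32768 V = -0.031201171875 V.
e = -0.031214355 − (-0.031201171875) = −13.2 µV.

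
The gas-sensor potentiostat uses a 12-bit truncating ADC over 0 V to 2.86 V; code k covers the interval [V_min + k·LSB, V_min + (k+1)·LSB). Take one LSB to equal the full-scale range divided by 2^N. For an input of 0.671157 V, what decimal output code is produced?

961

V_FS = 2.86 V. LSB = 2.86 V / 2^12 ≈ 0.6982 mV.
code = ⌊(V_in − V_min)/LSB⌋ = ⌊(V_in − V_min) × 2^12 / range⌋
     = ⌊(0.671157 − (0)) × 4096 / 2.86⌋ = ⌊0.671157 × 4096/2.86⌋
     = ⌊961.209⌋ = 961.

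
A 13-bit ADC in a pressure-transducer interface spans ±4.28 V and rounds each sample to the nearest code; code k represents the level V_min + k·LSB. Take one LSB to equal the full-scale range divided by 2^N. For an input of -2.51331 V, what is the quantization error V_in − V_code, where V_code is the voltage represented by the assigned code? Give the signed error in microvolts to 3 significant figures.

Span: 4.28 V − (-4.28 V) = 8.56 V. LSB = 8.56 V / 2^13 ≈ 1.045 mV.
Position in LSBs: (-2.51331 − (-4.28)) × 8192/8.56 = 1690.7388; rounding gives k = 1691.
Reconstructed level: -4.28 + 1691 × 8.56/8192 V = -2.513037109 V.
e = -2.51331 − (-2.513037109) = −273 µV.

−273 µV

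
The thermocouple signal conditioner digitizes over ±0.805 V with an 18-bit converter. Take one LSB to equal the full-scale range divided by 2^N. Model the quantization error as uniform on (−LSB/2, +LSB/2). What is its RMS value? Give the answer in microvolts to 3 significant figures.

The full-scale span is 0.805 − (-0.805) = 1.61 V.
LSB = 1.61 V / 2^18 = 6.1417 µV.
V_rms = LSB/√12 = 6.1417 µV / √12 = 1.77 µV.

1.77 µV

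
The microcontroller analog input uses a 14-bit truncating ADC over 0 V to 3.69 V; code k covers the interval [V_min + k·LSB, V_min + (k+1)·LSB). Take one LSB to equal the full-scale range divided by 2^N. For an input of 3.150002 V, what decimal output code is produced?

Full-scale range = 3.69 V. LSB = 3.69 V / 2^14 ≈ 225.2 µV.
V_in − V_min = 3.150002 − (0) = 3.150002 V.
Divide by LSB: 3.150002 × 16384/3.69 = 13986.3503.
Truncating gives code 13986.

13986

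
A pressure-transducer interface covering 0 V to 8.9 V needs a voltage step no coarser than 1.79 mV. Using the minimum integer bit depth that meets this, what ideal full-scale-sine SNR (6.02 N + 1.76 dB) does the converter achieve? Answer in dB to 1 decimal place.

Full-scale range = 8.9 V.
Required number of levels: 8.9/1.79 mV = 4972.1; smallest N with 2^N ≥ that is 13.
SNR = 6.02 × 13 + 1.76 = 80.02 dB.

80.0 dB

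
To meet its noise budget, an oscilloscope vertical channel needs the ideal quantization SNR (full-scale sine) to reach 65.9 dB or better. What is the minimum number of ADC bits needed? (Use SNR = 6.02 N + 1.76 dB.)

Solving 6.02 N ≥ 65.9 − 1.76: N ≥ 10.654. Round up → N = 11.

11 bits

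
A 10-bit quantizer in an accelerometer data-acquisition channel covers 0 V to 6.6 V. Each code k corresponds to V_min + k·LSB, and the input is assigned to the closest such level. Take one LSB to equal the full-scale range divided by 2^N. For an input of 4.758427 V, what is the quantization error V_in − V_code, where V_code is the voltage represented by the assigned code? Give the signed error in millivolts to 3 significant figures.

+1.79 mV

Range is 6.6 V. LSB = 6.6 V / 2^10 ≈ 6.445 mV.
(4.758427 − (0)) / LSB = 4.758427 × 1024/6.6 = 738.2772. Nearest integer: k = 738.
Reconstructed level: 0 + 738 × 6.6/1024 V = 4.756640625 V.
Error = V_in − V_code = 4.758427 − (4.756640625) = +1.79 mV.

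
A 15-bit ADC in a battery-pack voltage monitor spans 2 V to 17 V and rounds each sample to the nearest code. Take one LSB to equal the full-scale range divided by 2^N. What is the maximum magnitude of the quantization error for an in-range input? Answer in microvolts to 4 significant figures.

228.9 µV

Full-scale range = 17 V − (2 V) = 15 V.
LSB = 15 V ÷ 2^15 = 15/32768 V = 457.764 µV.
|e|_max = LSB/2 = 228.9 µV.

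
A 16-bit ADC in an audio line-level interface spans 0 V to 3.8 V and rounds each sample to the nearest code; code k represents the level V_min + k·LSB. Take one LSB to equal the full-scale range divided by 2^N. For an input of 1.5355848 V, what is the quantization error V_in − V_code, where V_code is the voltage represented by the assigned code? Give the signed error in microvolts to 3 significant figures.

+10.5 µV

V_FS = 3.8 V. LSB = 3.8 V / 2^16 ≈ 57.98 µV.
(V_in − V_min)/LSB = (1.5355848 − (0)) × 65536/3.8 = 26483.1804 → nearest code k = 26483.
V_code = 0 + (26483/65536) × 3.8 = 1.5355743408 V.
Error = V_in − V_code = 1.5355848 − (1.5355743408) = +10.5 µV.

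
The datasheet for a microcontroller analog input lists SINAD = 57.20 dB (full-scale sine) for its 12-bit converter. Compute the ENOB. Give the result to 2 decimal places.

9.21 bits

(57.20 − 1.76) / 6.02 = 55.44/6.02 = 9.2093 effective bits.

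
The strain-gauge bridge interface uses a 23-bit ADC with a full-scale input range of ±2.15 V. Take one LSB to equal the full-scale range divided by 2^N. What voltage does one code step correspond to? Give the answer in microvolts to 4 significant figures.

0.5126 µV

Full-scale range = 2.15 V − (-2.15 V) = 4.3 V.
Number of codes = 2^23 = 8388608.
One LSB is 4.3 V / 8388608 = 0.5126 µV.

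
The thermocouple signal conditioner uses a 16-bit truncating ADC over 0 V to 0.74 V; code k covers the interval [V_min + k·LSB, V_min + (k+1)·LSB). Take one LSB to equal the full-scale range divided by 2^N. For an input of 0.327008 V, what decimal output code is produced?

28960

Full-scale range = 0.74 V. LSB = 0.74 V / 2^16 ≈ 11.29 µV.
code = ⌊(V_in − V_min)/LSB⌋ = ⌊(V_in − V_min) × 2^16 / range⌋
     = ⌊(0.327008 − (0)) × 65536 / 0.74⌋ = ⌊0.327008 × 65536/0.74⌋
     = ⌊28960.536⌋ = 28960.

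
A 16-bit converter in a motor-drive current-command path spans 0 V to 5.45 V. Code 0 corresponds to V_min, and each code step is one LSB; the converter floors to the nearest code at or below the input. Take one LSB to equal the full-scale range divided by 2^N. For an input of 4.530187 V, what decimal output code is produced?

Span = 5.45 V. LSB = 5.45 V / 2^16 ≈ 83.16 µV.
V_in − V_min = 4.530187 − (0) = 4.530187 V.
Divide by LSB: 4.530187 × 65536/5.45 = 54475.2909.
Truncating gives code 54475.

54475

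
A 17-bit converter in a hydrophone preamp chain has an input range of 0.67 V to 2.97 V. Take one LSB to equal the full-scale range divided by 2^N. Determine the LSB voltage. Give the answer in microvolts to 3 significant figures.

Span: 2.97 V − (0.67 V) = 2.3 V.
There are 2^17 = 131072 steps.
One LSB is 2.3 V / 131072 = 17.5 µV.

17.5 µV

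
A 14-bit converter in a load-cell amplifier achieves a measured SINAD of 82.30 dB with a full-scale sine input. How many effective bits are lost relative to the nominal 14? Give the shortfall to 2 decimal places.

0.62 bits

Effective bits = (82.30 − 1.76)/6.02 = 13.3787.
Lost resolution: 14 − 13.3787 = 0.6213 bits.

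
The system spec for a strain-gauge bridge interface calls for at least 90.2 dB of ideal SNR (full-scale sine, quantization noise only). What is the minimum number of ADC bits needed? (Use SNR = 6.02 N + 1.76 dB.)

15 bits

Required N = ⌈(90.2 − 1.76)/6.02⌉ = ⌈14.691⌉ = 15.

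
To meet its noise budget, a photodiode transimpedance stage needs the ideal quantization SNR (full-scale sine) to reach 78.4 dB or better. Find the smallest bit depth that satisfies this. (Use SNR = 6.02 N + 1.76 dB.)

13 bits

6.02 N + 1.76 ≥ 78.4 gives N ≥ 12.731, so the minimum integer is 13.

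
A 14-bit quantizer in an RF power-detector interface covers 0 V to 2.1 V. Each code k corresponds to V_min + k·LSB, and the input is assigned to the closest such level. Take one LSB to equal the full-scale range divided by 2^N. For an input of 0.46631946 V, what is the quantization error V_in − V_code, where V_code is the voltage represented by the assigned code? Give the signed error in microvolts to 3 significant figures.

+23.1 µV

Span = 2.1 V. LSB = 2.1 V / 2^14 ≈ 128.2 µV.
Position in LSBs: (0.46631946 − (0)) × 16384/2.1 = 3638.1800; rounding gives k = 3638.
V_code = V_min + k × range/2^14 = 0 + 3638 × 2.1/16384 = 0.46629638672 V.
V_in − V_code = 0.46631946 − (0.46629638672) = +23.1 µV.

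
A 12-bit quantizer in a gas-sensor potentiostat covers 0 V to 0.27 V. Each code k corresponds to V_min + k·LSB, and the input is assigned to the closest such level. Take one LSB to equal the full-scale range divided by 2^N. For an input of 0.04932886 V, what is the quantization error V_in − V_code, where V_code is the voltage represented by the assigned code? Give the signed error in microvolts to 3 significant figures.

V_FS = 0.27 V. LSB = 0.27 V / 2^12 ≈ 65.92 µV.
Position in LSBs: (0.04932886 − (0)) × 4096/0.27 = 748.3371; rounding gives k = 748.
V_code = 0 + (748/4096) × 0.27 = 0.04930664063 V.
V_in − V_code = 0.04932886 − (0.04930664063) = +22.2 µV.

+22.2 µV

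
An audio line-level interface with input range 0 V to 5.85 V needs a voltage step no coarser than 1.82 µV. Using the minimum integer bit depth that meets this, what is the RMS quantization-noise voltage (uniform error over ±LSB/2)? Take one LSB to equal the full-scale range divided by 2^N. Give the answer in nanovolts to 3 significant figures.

403 nV

Full-scale range = 5.85 V.
Levels needed ≥ 5.85/1.82 µV = 3.214e6. 2^22 = 4194304 suffices, so N_min = 22.
One LSB is 5.85 V / 4194304 = 1.3947 µV.
RMS noise = LSB/√12 = 403 nV.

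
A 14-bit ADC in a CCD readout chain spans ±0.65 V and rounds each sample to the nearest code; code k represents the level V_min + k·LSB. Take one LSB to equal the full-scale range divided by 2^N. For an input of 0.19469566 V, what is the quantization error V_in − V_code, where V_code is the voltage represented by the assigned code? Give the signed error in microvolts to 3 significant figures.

−18.7 µV

Full-scale range = 0.65 V − (-0.65 V) = 1.3 V. LSB = 1.3 V / 2^14 ≈ 79.35 µV.
(0.19469566 − (-0.65)) / LSB = 0.84469566 × 16384/1.3 = 10645.7644. Nearest integer: k = 10646.
V_code = -0.65 + (10646/16384) × 1.3 = 0.19471435547 V.
Error = V_in − V_code = 0.19469566 − (0.19471435547) = −18.7 µV.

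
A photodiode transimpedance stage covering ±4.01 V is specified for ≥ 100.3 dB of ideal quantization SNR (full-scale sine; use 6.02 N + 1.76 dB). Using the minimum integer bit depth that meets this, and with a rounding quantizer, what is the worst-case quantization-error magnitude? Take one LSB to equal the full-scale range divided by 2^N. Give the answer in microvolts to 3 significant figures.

Full-scale range = 4.01 V − (-4.01 V) = 8.02 V.
Required N = ⌈(100.3 − 1.76)/6.02⌉ = ⌈16.369⌉ = 17.
Step size = 8.02/131072 V = 61.188 µV.
Max error for round-to-nearest is LSB/2 = 30.6 µV.

30.6 µV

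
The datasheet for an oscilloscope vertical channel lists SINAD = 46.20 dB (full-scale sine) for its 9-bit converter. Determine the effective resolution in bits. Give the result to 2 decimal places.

ENOB = (SINAD − 1.76) / 6.02 = (46.20 − 1.76) / 6.02 = 44.44 / 6.02 = 7.3821.

7.38 bits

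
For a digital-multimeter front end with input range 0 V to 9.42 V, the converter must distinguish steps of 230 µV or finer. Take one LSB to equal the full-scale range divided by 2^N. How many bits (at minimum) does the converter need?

16 bits

V_FS = 9.42 V.
Need 2^N ≥ 9.42 V / 230 µV = 40960 → N_min = 16.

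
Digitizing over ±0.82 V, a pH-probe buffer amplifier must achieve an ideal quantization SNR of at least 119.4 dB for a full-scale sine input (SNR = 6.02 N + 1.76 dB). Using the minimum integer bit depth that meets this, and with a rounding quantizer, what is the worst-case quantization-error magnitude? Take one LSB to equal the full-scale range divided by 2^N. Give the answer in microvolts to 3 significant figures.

Range = 0.82 − (-0.82) = 1.64 V.
N ≥ (119.4 − 1.76)/6.02 = 19.542 → N_min = 20.
One LSB is 1.64 V / 1048576 = 1.5640 µV.
Half an LSB is 0.782 µV.

0.782 µV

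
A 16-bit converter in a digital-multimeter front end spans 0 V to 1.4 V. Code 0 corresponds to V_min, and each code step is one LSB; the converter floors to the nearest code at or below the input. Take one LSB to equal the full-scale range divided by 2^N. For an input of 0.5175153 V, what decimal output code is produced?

Full-scale range = 1.4 V. LSB = 1.4 V / 2^16 ≈ 21.36 µV.
code = ⌊(V_in − V_min)/LSB⌋ = ⌊(V_in − V_min) × 2^16 / range⌋
     = ⌊(0.5175153 − (0)) × 65536 / 1.4⌋ = ⌊0.5175153 × 65536/1.4⌋
     = ⌊24225.631⌋ = 24225.

24225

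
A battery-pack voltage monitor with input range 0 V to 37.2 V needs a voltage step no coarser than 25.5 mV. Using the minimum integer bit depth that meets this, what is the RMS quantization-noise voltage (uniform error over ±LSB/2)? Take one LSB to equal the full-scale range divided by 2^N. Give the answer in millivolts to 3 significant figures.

5.24 mV

Full-scale range = 37.2 V.
Levels needed ≥ 37.2/25.5 mV = 1459. 2^11 = 2048 suffices, so N_min = 11.
LSB = 37.2 V / 2^11 = 18.164 mV.
V_rms = LSB/√12 = 5.24 mV.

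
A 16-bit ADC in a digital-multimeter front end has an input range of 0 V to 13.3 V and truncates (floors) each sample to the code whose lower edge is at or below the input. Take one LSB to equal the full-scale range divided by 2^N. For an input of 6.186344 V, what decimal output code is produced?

30483

V_FS = 13.3 V. LSB = 13.3 V / 2^16 ≈ 202.9 µV.
code = ⌊(V_in − V_min)/LSB⌋ = ⌊(V_in − V_min) × 2^16 / range⌋
     = ⌊(6.186344 − (0)) × 65536 / 13.3⌋ = ⌊6.186344 × 65536/13.3⌋
     = ⌊30483.326⌋ = 30483.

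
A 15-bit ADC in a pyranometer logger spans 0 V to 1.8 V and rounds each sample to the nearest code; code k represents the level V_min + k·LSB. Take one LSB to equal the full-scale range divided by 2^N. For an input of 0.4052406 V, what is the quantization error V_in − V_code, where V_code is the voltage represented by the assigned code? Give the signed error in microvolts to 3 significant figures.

+9.89 µV

Span = 1.8 V. LSB = 1.8 V / 2^15 ≈ 54.93 µV.
(0.4052406 − (0)) / LSB = 0.4052406 × 32768/1.8 = 7377.1800. Nearest integer: k = 7377.
V_code = 0 + (7377/32768) × 1.8 = 0.40523071289 V.
Error = V_in − V_code = 0.4052406 − (0.40523071289) = +9.89 µV.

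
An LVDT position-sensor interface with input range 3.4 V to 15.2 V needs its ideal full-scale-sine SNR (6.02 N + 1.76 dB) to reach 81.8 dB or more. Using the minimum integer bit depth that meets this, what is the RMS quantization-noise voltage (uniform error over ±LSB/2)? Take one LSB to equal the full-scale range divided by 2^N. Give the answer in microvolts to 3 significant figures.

Full-scale range = 15.2 V − (3.4 V) = 11.8 V.
Required N = ⌈(81.8 − 1.76)/6.02⌉ = ⌈13.296⌉ = 14.
Step size = 11.8/16384 V = 0.72021 mV.
σ_q = LSB/√12 = 0.72021 mV/3.4641 = 208 µV.

208 µV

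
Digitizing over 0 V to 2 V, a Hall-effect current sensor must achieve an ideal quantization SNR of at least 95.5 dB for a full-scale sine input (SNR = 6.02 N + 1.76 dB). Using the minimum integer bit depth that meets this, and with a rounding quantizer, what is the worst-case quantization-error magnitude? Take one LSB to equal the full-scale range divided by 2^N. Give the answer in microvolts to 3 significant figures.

Span = 2 V.
Required N = ⌈(95.5 − 1.76)/6.02⌉ = ⌈15.571⌉ = 16.
One LSB is 2 V / 65536 = 30.518 µV.
|e|_max = LSB/2 = 15.3 µV.

15.3 µV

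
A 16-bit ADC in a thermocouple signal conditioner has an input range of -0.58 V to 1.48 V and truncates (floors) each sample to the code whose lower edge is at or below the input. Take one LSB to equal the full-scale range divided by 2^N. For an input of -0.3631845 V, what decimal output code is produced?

6897

Range = 1.48 − (-0.58) = 2.06 V. LSB = 2.06 V / 2^16 ≈ 31.43 µV.
V_in − V_min = -0.3631845 − (-0.58) = 0.2168155 V.
Divide by LSB: 0.2168155 × 65536/2.06 = 6897.6799.
Truncating gives code 6897.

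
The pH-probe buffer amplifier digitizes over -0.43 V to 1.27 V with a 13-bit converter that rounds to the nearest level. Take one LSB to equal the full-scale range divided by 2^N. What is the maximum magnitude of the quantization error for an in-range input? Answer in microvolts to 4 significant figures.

103.8 µV

The full-scale span is 1.27 − (-0.43) = 1.7 V.
Step size = 1.7/8192 V = 207.520 µV.
Worst-case error for round-to-nearest is half an LSB: 103.8 µV.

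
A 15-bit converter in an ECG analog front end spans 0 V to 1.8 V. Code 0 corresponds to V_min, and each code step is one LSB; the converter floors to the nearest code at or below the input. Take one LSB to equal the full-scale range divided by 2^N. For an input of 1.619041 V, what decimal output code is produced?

29473

V_FS = 1.8 V. LSB = 1.8 V / 2^15 ≈ 54.93 µV.
code = ⌊(V_in − V_min)/LSB⌋ = ⌊(V_in − V_min) × 2^15 / range⌋
     = ⌊(1.619041 − (0)) × 32768 / 1.8⌋ = ⌊1.619041 × 32768/1.8⌋
     = ⌊29473.742⌋ = 29473.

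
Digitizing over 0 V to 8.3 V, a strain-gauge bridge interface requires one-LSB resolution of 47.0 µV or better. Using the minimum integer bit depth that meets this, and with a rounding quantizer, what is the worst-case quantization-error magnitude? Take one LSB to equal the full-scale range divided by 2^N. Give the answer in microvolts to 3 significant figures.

Full-scale range = 8.3 V.
Need 2^N ≥ 8.3 V / 47.0 µV = 176600 → N_min = 18.
LSB = 8.3 V / 2^18 = 31.662 µV.
Half an LSB is 15.8 µV.

15.8 µV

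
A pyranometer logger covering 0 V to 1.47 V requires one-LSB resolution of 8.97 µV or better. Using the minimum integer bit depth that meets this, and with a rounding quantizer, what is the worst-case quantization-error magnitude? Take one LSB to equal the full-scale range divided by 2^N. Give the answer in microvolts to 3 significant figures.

2.80 µV

V_FS = 1.47 V.
Need 2^N ≥ 1.47 V / 8.97 µV = 163900 → N_min = 18.
Step size = 1.47/262144 V = 5.6076 µV.
|e|_max = LSB/2 = 2.80 µV.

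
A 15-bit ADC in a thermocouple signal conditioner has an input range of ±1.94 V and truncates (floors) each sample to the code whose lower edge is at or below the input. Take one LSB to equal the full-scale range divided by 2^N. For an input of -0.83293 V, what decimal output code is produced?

9349

Range = 1.94 − (-1.94) = 3.88 V. LSB = 3.88 V / 2^15 ≈ 118.4 µV.
V_in − V_min = -0.83293 − (-1.94) = 1.10707 V.
Divide by LSB: 1.10707 × 32768/3.88 = 9349.6056.
Truncating gives code 9349.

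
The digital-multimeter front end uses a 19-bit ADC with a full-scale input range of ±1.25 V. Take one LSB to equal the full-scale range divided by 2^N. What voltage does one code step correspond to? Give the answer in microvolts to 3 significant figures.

4.77 µV

The full-scale span is 1.25 − (-1.25) = 2.5 V.
There are 2^19 = 524288 steps.
LSB = 2.5 V ÷ 2^19 = 2.5/524288 V = 4.77 µV.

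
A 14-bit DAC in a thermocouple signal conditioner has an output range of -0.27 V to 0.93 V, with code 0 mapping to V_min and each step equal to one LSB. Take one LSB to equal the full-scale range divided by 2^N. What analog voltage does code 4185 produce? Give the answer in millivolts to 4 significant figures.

Span: 0.93 V − (-0.27 V) = 1.2 V. LSB = 1.2 V / 2^14.
Output = V_min + (4185/16384) × range = -0.27 + 0.255432 × 1.2 V
      = -0.27 V + 0.306519 V = 0.0365186 V.

36.52 mV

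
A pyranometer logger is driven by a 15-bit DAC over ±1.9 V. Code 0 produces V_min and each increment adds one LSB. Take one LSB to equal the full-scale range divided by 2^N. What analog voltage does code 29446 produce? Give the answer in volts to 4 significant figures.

The full-scale span is 1.9 − (-1.9) = 3.8 V. LSB = 3.8 V / 2^15.
V_out = V_min + code × LSB = -1.9 V + 29446 × 3.8 V / 32768
      = -1.9 + 3.41476 = 1.51476 V.

1.515 V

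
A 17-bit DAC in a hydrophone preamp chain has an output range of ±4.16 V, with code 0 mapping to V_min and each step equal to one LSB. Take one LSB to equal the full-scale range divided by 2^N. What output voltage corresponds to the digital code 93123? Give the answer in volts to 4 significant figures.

1.751 V

Full-scale range = 4.16 V − (-4.16 V) = 8.32 V. LSB = 8.32 V / 2^17.
Output = V_min + (93123/131072) × range = -4.16 + 0.710472 × 8.32 V
      = -4.16 V + 5.91113 V = 1.75113 V.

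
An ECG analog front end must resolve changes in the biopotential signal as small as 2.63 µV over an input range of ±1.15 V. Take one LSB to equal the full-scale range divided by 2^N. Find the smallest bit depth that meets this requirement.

Range = 1.15 − (-1.15) = 2.3 V.
2.3 V / 2.63 µV = 874500. Since 2^19 = 524288 and 2^20 = 1048576, N = 20.

20 bits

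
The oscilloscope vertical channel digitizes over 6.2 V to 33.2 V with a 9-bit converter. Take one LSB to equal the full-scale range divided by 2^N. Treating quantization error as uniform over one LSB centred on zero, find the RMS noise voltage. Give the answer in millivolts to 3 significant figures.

15.2 mV

Full-scale range = 33.2 V − (6.2 V) = 27 V.
Step size = 27/512 V = 52.734 mV.
V_rms = LSB/√12 = 52.734 mV / √12 = 15.2 mV.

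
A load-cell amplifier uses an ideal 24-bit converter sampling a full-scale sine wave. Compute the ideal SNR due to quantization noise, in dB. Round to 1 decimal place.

Ideal quantization SNR: 6.02 × 24 + 1.76 dB = 146.2 dB.

146.2 dB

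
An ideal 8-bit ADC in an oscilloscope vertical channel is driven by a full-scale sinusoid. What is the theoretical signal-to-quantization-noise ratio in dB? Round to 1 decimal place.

Ideal quantization SNR: 6.02 × 8 + 1.76 dB = 49.9 dB.

49.9 dB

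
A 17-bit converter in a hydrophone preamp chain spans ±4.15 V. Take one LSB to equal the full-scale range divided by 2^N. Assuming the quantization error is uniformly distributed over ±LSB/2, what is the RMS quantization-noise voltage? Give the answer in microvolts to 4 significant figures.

18.28 µV

Range = 4.15 − (-4.15) = 8.3 V.
Step size = 8.3/131072 V = 63.3240 µV.
For a uniform distribution on [−LSB/2, +LSB/2], V_rms = LSB/√12 = 63.3240 µV/3.4641 = 18.28 µV.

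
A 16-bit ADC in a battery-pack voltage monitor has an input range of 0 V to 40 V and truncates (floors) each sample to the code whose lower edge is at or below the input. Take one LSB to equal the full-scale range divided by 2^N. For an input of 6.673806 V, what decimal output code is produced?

10934

Span = 40 V. LSB = 40 V / 2^16 ≈ 0.6104 mV.
code = ⌊(V_in − V_min)/LSB⌋ = ⌊(V_in − V_min) × 2^16 / range⌋
     = ⌊(6.673806 − (0)) × 65536 / 40⌋ = ⌊6.673806 × 65536/40⌋
     = ⌊10934.364⌋ = 10934.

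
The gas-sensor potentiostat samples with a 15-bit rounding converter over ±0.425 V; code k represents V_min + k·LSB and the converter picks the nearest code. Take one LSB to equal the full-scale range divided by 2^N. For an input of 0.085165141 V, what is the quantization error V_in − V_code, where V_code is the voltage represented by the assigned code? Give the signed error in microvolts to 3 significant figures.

Range = 0.425 − (-0.425) = 0.85 V. LSB = 0.85 V / 2^15 ≈ 25.94 µV.
(V_in − V_min)/LSB = (0.085165141 − (-0.425)) × 32768/0.85 = 19667.1663 → nearest code k = 19667.
V_code = V_min + k × range/2^15 = -0.425 + 19667 × 0.85/32768 = 0.085160827637 V.
V_in − V_code = 0.085165141 − (0.085160827637) = +4.31 µV.

+4.31 µV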